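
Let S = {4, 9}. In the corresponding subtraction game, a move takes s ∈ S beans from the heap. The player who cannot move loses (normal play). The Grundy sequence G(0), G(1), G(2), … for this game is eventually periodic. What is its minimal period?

13

G(0) = 0
G(1) = mex{} = 0
G(2) = mex{} = 0
G(3) = mex{} = 0
G(4) = mex{0} = 1
G(5) = mex{0} = 1
G(6) = mex{0} = 1
G(7) = mex{0} = 1
G(8) = mex{1} = 0
G(9) = mex{1,0} = 2
G(10) = mex{1,0} = 2
G(11) = mex{1,0} = 2
G(12) = mex{0,0} = 1
G(13) = mex{2,1} = 0
G(14) = mex{2,1} = 0
G(15) = mex{2,1} = 0
G(16) = mex{1,1} = 0
G(17) = mex{0,0} = 1
G(18) = mex{0,2} = 1
G(19) = mex{0,2} = 1
G(20) = mex{0,2} = 1
G(21) = mex{1,1} = 0
G(22) = mex{1,0} = 2
G(23) = mex{1,0} = 2
G(24) = mex{1,0} = 2
G(25) = mex{0,0} = 1
G(26) = mex{2,1} = 0
G(27) = mex{2,1} = 0
G(n+13) = G(n) holds for n = 0,…,8 (a full window of length max(S) = 9), so the sequence is purely periodic with period 13.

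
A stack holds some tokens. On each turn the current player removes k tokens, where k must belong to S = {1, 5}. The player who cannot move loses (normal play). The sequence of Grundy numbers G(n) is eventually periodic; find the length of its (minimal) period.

2

n :  0  1  2  3  4  5  6  7  8  9 10 11 12 13 14
G :  0  1  0  1  0  1  0  1  0  1  0  1  0  1  0
G(n+2) = G(n) holds for n = 0,…,4 (a full window of length max(S) = 5), so the sequence is purely periodic with period 2.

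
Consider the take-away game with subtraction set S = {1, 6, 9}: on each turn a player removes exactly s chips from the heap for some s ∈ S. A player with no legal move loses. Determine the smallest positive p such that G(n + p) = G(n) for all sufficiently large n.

n :  0  1  2  3  4  5  6  7  8  9 10 11 12 13 14 15 16 17 18 19 20 21 22 23 24 25 26
G :  0  1  0  1  0  1  2  0  1  2  3  2  0  1  0  1  2  0  1  0  1  2  0  1  0  1  2
From n = 11 onward G(n+5) = G(n); since this holds over max(S) = 9 consecutive positions the period is 5 (pre-period 11).

5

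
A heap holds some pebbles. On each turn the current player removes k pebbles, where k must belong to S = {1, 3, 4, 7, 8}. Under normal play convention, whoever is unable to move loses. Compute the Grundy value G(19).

4

G(0) = 0
G(1) = mex{0} = 1
G(2) = mex{1} = 0
G(3) = mex{0,0} = 1
G(4) = mex{1,1,0} = 2
G(5) = mex{2,0,1} = 3
G(6) = mex{3,1,0} = 2
G(7) = mex{2,2,1,0} = 3
G(8) = mex{3,3,2,1,0} = 4
G(9) = mex{4,2,3,0,1} = 5
G(10) = mex{5,3,2,1,0} = 4
G(11) = mex{4,4,3,2,1} = 0
G(12) = mex{0,5,4,3,2} = 1
G(13) = mex{1,4,5,2,3} = 0
G(14) = mex{0,0,4,3,2} = 1
G(15) = mex{1,1,0,4,3} = 2
G(16) = mex{2,0,1,5,4} = 3
G(17) = mex{3,1,0,4,5} = 2
G(18) = mex{2,2,1,0,4} = 3
G(19) = mex{3,3,2,1,0} = 4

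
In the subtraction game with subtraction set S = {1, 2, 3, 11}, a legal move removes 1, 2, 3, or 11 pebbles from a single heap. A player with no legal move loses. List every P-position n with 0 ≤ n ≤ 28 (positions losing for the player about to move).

n :  0  1  2  3  4  5  6  7  8  9 10 11 12 13 14 15 16 17 18 19 20 21 22 23 24 25 26 27 28
G :  0  1  2  3  0  1  2  3  0  1  2  3  0  1  2  3  0  1  2  3  0  1  2  3  0  1  2  3  0
P-positions are exactly the n with G(n) = 0.

0, 4, 8, 12, 16, 20, 24, 28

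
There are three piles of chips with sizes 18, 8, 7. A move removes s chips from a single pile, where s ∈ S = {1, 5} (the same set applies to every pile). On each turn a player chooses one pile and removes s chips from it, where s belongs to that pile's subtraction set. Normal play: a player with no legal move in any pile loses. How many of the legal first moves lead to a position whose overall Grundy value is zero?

6

All piles use S = {1, 5}:
n :  0  1  2  3  4  5  6  7  8  9 10 11 12 13 14 15 16 17 18
G :  0  1  0  1  0  1  0  1  0  1  0  1  0  1  0  1  0  1  0
Pile A: G(18) = 0.
Pile B: G(8) = 0.
Pile C: G(7) = 1.
Combined Grundy value = 0 ⊕ 0 ⊕ 1 = 1.
A winning move leaves total XOR = 0, i.e. changes one component's Grundy value g to g ⊕ X where X is the current total.
Pile A: need g' = 0⊕1 = 1. Options: 18−1→G=1, 18−5→G=1. Hits: 2.
Pile B: need g' = 0⊕1 = 1. Options: 8−1→G=1, 8−5→G=1. Hits: 2.
Pile C: need g' = 1⊕1 = 0. Options: 7−1→G=0, 7−5→G=0. Hits: 2.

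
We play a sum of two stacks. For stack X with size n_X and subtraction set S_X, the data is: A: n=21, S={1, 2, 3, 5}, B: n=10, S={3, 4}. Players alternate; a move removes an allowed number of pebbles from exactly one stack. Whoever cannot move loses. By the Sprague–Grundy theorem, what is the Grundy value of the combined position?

Stack A, S = {1, 2, 3, 5}:
G(0) = 0
G(1) = mex{0} = 1
G(2) = mex{1,0} = 2
G(3) = mex{2,1,0} = 3
G(4) = mex{3,2,1} = 0
G(5) = mex{0,3,2,0} = 1
G(6) = mex{1,0,3,1} = 2
G(7) = mex{2,1,0,2} = 3
G(8) = mex{3,2,1,3} = 0
G(9) = mex{0,3,2,0} = 1
G(10) = mex{1,0,3,1} = 2
G(11) = mex{2,1,0,2} = 3
G(12) = mex{3,2,1,3} = 0
G(13) = mex{0,3,2,0} = 1
G(14) = mex{1,0,3,1} = 2
G(15) = mex{2,1,0,2} = 3
G(16) = mex{3,2,1,3} = 0
G(17) = mex{0,3,2,0} = 1
G(18) = mex{1,0,3,1} = 2
G(19) = mex{2,1,0,2} = 3
G(20) = mex{3,2,1,3} = 0
G(21) = mex{0,3,2,0} = 1
G_A(21) = 1.
Stack B, S = {3, 4}:
G(0) = 0
G(1) = mex{} = 0
G(2) = mex{} = 0
G(3) = mex{0} = 1
G(4) = mex{0,0} = 1
G(5) = mex{0,0} = 1
G(6) = mex{1,0} = 2
G(7) = mex{1,1} = 0
G(8) = mex{1,1} = 0
G(9) = mex{2,1} = 0
G(10) = mex{0,2} = 1
G_B(10) = 1.
Combined Grundy value = 1 ⊕ 1 = 0.

0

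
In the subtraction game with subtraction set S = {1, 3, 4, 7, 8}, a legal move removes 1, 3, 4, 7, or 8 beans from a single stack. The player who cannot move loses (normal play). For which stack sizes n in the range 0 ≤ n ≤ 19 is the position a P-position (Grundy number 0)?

0, 2, 11, 13

n :  0  1  2  3  4  5  6  7  8  9 10 11 12 13 14 15 16 17 18 19
G :  0  1  0  1  2  3  2  3  4  5  4  0  1  0  1  2  3  2  3  4
P-positions are exactly the n with G(n) = 0.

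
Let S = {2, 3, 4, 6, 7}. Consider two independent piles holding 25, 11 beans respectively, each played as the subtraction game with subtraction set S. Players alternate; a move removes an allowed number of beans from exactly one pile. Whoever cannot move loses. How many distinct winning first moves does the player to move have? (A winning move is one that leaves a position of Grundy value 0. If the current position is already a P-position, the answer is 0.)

All piles use S = {2, 3, 4, 6, 7}:
G(0) = 0
G(1) = mex{} = 0
G(2) = mex{0} = 1
G(3) = mex{0,0} = 1
G(4) = mex{1,0,0} = 2
G(5) = mex{1,1,0} = 2
G(6) = mex{2,1,1,0} = 3
G(7) = mex{2,2,1,0,0} = 3
G(8) = mex{3,2,2,1,0} = 4
G(9) = mex{3,3,2,1,1} = 0
G(10) = mex{4,3,3,2,1} = 0
G(11) = mex{0,4,3,2,2} = 1
G(12) = mex{0,0,4,3,2} = 1
G(13) = mex{1,0,0,3,3} = 2
G(14) = mex{1,1,0,4,3} = 2
G(15) = mex{2,1,1,0,4} = 3
G(16) = mex{2,2,1,0,0} = 3
G(17) = mex{3,2,2,1,0} = 4
G(18) = mex{3,3,2,1,1} = 0
G(19) = mex{4,3,3,2,1} = 0
G(20) = mex{0,4,3,2,2} = 1
G(21) = mex{0,0,4,3,2} = 1
G(22) = mex{1,0,0,3,3} = 2
G(23) = mex{1,1,0,4,3} = 2
G(24) = mex{2,1,1,0,4} = 3
G(25) = mex{2,2,1,0,0} = 3
Pile A: G(25) = 3.
Pile B: G(11) = 1.
Combined Grundy value = 3 ⊕ 1 = 2.
A winning move leaves total XOR = 0, i.e. changes one component's Grundy value g to g ⊕ X where X is the current total.
Pile A: need g' = 3⊕2 = 1. Options: 25−2→G=2, 25−3→G=2, 25−4→G=1, 25−6→G=0, 25−7→G=0. Hits: 1.
Pile B: need g' = 1⊕2 = 3. Options: 11−2→G=0, 11−3→G=4, 11−4→G=3, 11−6→G=2, 11−7→G=2. Hits: 1.

2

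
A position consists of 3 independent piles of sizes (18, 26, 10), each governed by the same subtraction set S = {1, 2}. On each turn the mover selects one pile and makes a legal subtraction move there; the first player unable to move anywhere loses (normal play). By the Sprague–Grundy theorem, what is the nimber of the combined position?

3

All piles use S = {1, 2}:
n :  0  1  2  3  4  5  6  7  8  9 10 11 12 13 14 15 16 17 18 19 20 21 22 23 24 25 26
G :  0  1  2  0  1  2  0  1  2  0  1  2  0  1  2  0  1  2  0  1  2  0  1  2  0  1  2
Pile A: G(18) = 0.
Pile B: G(26) = 2.
Pile C: G(10) = 1.
Combined Grundy value = 0 ⊕ 2 ⊕ 1 = 3.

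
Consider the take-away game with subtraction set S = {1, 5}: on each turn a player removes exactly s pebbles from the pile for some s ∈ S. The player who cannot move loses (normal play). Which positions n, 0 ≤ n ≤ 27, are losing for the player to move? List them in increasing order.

0, 2, 4, 6, 8, 10, 12, 14, 16, 18, 20, 22, 24, 26

G(0) = 0
G(1) = mex{0} = 1
G(2) = mex{1} = 0
G(3) = mex{0} = 1
G(4) = mex{1} = 0
G(5) = mex{0,0} = 1
G(6) = mex{1,1} = 0
G(7) = mex{0,0} = 1
G(8) = mex{1,1} = 0
G(9) = mex{0,0} = 1
G(10) = mex{1,1} = 0
G(11) = mex{0,0} = 1
G(12) = mex{1,1} = 0
G(13) = mex{0,0} = 1
G(14) = mex{1,1} = 0
G(15) = mex{0,0} = 1
G(16) = mex{1,1} = 0
G(17) = mex{0,0} = 1
G(18) = mex{1,1} = 0
G(19) = mex{0,0} = 1
G(20) = mex{1,1} = 0
G(21) = mex{0,0} = 1
G(22) = mex{1,1} = 0
G(23) = mex{0,0} = 1
G(24) = mex{1,1} = 0
G(25) = mex{0,0} = 1
G(26) = mex{1,1} = 0
G(27) = mex{0,0} = 1
P-positions are exactly the n with G(n) = 0.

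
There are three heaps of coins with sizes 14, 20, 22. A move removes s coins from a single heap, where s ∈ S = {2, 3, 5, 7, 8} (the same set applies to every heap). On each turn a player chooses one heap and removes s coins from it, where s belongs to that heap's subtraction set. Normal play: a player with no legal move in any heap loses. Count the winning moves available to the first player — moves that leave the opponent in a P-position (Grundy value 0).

4

All heaps use S = {2, 3, 5, 7, 8}:
n :  0  1  2  3  4  5  6  7  8  9 10 11 12 13 14 15 16 17 18 19 20 21 22
G :  0  0  1  1  2  2  3  3  4  4  0  0  1  1  2  2  3  3  4  4  0  0  1
Heap A: G(14) = 2.
Heap B: G(20) = 0.
Heap C: G(22) = 1.
Combined Grundy value = 2 ⊕ 0 ⊕ 1 = 3.
A winning move leaves total XOR = 0, i.e. changes one component's Grundy value g to g ⊕ X where X is the current total.
Heap A: need g' = 2⊕3 = 1. Options: 14−2→G=1, 14−3→G=0, 14−5→G=4, 14−7→G=3, 14−8→G=3. Hits: 1.
Heap B: need g' = 0⊕3 = 3. Options: 20−2→G=4, 20−3→G=3, 20−5→G=2, 20−7→G=1, 20−8→G=1. Hits: 1.
Heap C: need g' = 1⊕3 = 2. Options: 22−2→G=0, 22−3→G=4, 22−5→G=3, 22−7→G=2, 22−8→G=2. Hits: 2.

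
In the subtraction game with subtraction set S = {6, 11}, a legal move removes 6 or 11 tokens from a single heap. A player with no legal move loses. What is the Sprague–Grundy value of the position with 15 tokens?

2

n :  0  1  2  3  4  5  6  7  8  9 10 11 12 13 14 15
G :  0  0  0  0  0  0  1  1  1  1  1  1  2  2  2  2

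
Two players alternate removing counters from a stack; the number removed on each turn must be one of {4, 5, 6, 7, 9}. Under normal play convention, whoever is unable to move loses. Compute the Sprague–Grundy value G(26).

0

G(0) = 0
G(1) = mex{} = 0
G(2) = mex{} = 0
G(3) = mex{} = 0
G(4) = mex{0} = 1
G(5) = mex{0,0} = 1
G(6) = mex{0,0,0} = 1
G(7) = mex{0,0,0,0} = 1
G(8) = mex{1,0,0,0} = 2
G(9) = mex{1,1,0,0,0} = 2
G(10) = mex{1,1,1,0,0} = 2
G(11) = mex{1,1,1,1,0} = 2
G(12) = mex{2,1,1,1,0} = 3
G(13) = mex{2,2,1,1,1} = 0
G(14) = mex{2,2,2,1,1} = 0
G(15) = mex{2,2,2,2,1} = 0
G(16) = mex{3,2,2,2,1} = 0
G(17) = mex{0,3,2,2,2} = 1
G(18) = mex{0,0,3,2,2} = 1
G(19) = mex{0,0,0,3,2} = 1
G(20) = mex{0,0,0,0,2} = 1
G(21) = mex{1,0,0,0,3} = 2
G(22) = mex{1,1,0,0,0} = 2
G(23) = mex{1,1,1,0,0} = 2
G(24) = mex{1,1,1,1,0} = 2
G(25) = mex{2,1,1,1,0} = 3
G(26) = mex{2,2,1,1,1} = 0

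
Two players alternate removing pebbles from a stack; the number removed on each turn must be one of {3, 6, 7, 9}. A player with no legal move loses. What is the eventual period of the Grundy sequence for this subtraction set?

G(0) = 0
G(1) = mex{} = 0
G(2) = mex{} = 0
G(3) = mex{0} = 1
G(4) = mex{0} = 1
G(5) = mex{0} = 1
G(6) = mex{1,0} = 2
G(7) = mex{1,0,0} = 2
G(8) = mex{1,0,0} = 2
G(9) = mex{2,1,0,0} = 3
G(10) = mex{2,1,1,0} = 3
G(11) = mex{2,1,1,0} = 3
G(12) = mex{3,2,1,1} = 0
G(13) = mex{3,2,2,1} = 0
G(14) = mex{3,2,2,1} = 0
G(15) = mex{0,3,2,2} = 1
G(16) = mex{0,3,3,2} = 1
G(17) = mex{0,3,3,2} = 1
G(18) = mex{1,0,3,3} = 2
G(19) = mex{1,0,0,3} = 2
G(20) = mex{1,0,0,3} = 2
G(21) = mex{2,1,0,0} = 3
G(22) = mex{2,1,1,0} = 3
G(23) = mex{2,1,1,0} = 3
G(24) = mex{3,2,1,1} = 0
G(25) = mex{3,2,2,1} = 0
G(n+12) = G(n) holds for n = 0,…,8 (a full window of length max(S) = 9), so the sequence is purely periodic with period 12.

12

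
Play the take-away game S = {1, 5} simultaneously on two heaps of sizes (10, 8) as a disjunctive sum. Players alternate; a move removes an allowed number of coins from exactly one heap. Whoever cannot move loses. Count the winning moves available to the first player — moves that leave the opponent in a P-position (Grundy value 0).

All heaps use S = {1, 5}:
n :  0  1  2  3  4  5  6  7  8  9 10
G :  0  1  0  1  0  1  0  1  0  1  0
Heap A: G(10) = 0.
Heap B: G(8) = 0.
Combined Grundy value = 0 ⊕ 0 = 0.
A winning move leaves total XOR = 0, i.e. changes one component's Grundy value g to g ⊕ X where X is the current total.
Heap A: target g' = 0⊕0 = 0, but every legal move changes the Grundy value (mex property), so 0 moves.
Heap B: target g' = 0⊕0 = 0, but every legal move changes the Grundy value (mex property), so 0 moves.

0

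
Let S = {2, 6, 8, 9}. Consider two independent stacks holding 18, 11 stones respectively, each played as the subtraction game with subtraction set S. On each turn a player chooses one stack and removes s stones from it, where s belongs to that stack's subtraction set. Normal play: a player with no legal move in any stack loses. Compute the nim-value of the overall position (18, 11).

2

All stacks use S = {2, 6, 8, 9}:
G(0) = 0
G(1) = mex{} = 0
G(2) = mex{0} = 1
G(3) = mex{0} = 1
G(4) = mex{1} = 0
G(5) = mex{1} = 0
G(6) = mex{0,0} = 1
G(7) = mex{0,0} = 1
G(8) = mex{1,1,0} = 2
G(9) = mex{1,1,0,0} = 2
G(10) = mex{2,0,1,0} = 3
G(11) = mex{2,0,1,1} = 3
G(12) = mex{3,1,0,1} = 2
G(13) = mex{3,1,0,0} = 2
G(14) = mex{2,2,1,0} = 3
G(15) = mex{2,2,1,1} = 0
G(16) = mex{3,3,2,1} = 0
G(17) = mex{0,3,2,2} = 1
G(18) = mex{0,2,3,2} = 1
Stack A: G(18) = 1.
Stack B: G(11) = 3.
Combined Grundy value = 1 ⊕ 3 = 2.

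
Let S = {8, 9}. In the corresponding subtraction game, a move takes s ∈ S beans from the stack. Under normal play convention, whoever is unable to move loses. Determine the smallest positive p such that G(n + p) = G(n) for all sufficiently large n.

17

G(0) = 0
G(1) = mex{} = 0
G(2) = mex{} = 0
G(3) = mex{} = 0
G(4) = mex{} = 0
G(5) = mex{} = 0
G(6) = mex{} = 0
G(7) = mex{} = 0
G(8) = mex{0} = 1
G(9) = mex{0,0} = 1
G(10) = mex{0,0} = 1
G(11) = mex{0,0} = 1
G(12) = mex{0,0} = 1
G(13) = mex{0,0} = 1
G(14) = mex{0,0} = 1
G(15) = mex{0,0} = 1
G(16) = mex{1,0} = 2
G(17) = mex{1,1} = 0
G(18) = mex{1,1} = 0
G(19) = mex{1,1} = 0
G(20) = mex{1,1} = 0
G(21) = mex{1,1} = 0
G(22) = mex{1,1} = 0
G(23) = mex{1,1} = 0
G(24) = mex{2,1} = 0
G(25) = mex{0,2} = 1
G(26) = mex{0,0} = 1
G(27) = mex{0,0} = 1
G(28) = mex{0,0} = 1
G(29) = mex{0,0} = 1
G(30) = mex{0,0} = 1
G(31) = mex{0,0} = 1
G(32) = mex{0,0} = 1
G(33) = mex{1,0} = 2
G(34) = mex{1,1} = 0
G(35) = mex{1,1} = 0
G(n+17) = G(n) holds for n = 0,…,8 (a full window of length max(S) = 9), so the sequence is purely periodic with period 17.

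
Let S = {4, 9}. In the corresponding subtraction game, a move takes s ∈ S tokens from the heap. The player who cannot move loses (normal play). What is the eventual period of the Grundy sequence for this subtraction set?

13

n :  0  1  2  3  4  5  6  7  8  9 10 11 12 13 14 15 16 17 18 19 20 21 22 23 24 25 26 27
G :  0  0  0  0  1  1  1  1  0  2  2  2  1  0  0  0  0  1  1  1  1  0  2  2  2  1  0  0
G(n+13) = G(n) holds for n = 0,…,8 (a full window of length max(S) = 9), so the sequence is purely periodic with period 13.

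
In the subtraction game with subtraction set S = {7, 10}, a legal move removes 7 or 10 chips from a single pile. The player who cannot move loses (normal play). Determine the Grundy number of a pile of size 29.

1

n :  0  1  2  3  4  5  6  7  8  9 10 11 12 13 14 15 16 17 18 19 20 21 22 23 24 25 26 27 28 29
G :  0  0  0  0  0  0  0  1  1  1  1  1  1  1  2  2  2  0  0  0  0  0  0  0  1  1  1  1  1  1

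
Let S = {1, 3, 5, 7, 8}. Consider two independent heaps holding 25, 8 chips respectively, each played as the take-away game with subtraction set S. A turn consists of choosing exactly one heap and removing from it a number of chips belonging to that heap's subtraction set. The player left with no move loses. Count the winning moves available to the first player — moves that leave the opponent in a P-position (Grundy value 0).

0

All heaps use S = {1, 3, 5, 7, 8}:
n :  0  1  2  3  4  5  6  7  8  9 10 11 12 13 14 15 16 17 18 19 20 21 22 23 24 25
G :  0  1  0  1  0  1  0  1  2  3  2  3  2  3  2  0  1  0  1  0  1  0  1  2  3  2
Heap A: G(25) = 2.
Heap B: G(8) = 2.
Combined Grundy value = 2 ⊕ 2 = 0.
A winning move leaves total XOR = 0, i.e. changes one component's Grundy value g to g ⊕ X where X is the current total.
Heap A: target g' = 2⊕0 = 2, but every legal move changes the Grundy value (mex property), so 0 moves.
Heap B: target g' = 2⊕0 = 2, but every legal move changes the Grundy value (mex property), so 0 moves.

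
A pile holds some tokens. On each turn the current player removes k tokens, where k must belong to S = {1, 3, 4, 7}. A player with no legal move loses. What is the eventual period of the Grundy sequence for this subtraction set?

8

G(0) = 0
G(1) = mex{0} = 1
G(2) = mex{1} = 0
G(3) = mex{0,0} = 1
G(4) = mex{1,1,0} = 2
G(5) = mex{2,0,1} = 3
G(6) = mex{3,1,0} = 2
G(7) = mex{2,2,1,0} = 3
G(8) = mex{3,3,2,1} = 0
G(9) = mex{0,2,3,0} = 1
G(10) = mex{1,3,2,1} = 0
G(11) = mex{0,0,3,2} = 1
G(12) = mex{1,1,0,3} = 2
G(13) = mex{2,0,1,2} = 3
G(14) = mex{3,1,0,3} = 2
G(15) = mex{2,2,1,0} = 3
G(16) = mex{3,3,2,1} = 0
G(17) = mex{0,2,3,0} = 1
G(n+8) = G(n) holds for n = 0,…,6 (a full window of length max(S) = 7), so the sequence is purely periodic with period 8.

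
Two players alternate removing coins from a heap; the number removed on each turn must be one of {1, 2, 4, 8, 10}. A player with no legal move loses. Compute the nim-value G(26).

G(0) = 0
G(1) = mex{0} = 1
G(2) = mex{1,0} = 2
G(3) = mex{2,1} = 0
G(4) = mex{0,2,0} = 1
G(5) = mex{1,0,1} = 2
G(6) = mex{2,1,2} = 0
G(7) = mex{0,2,0} = 1
G(8) = mex{1,0,1,0} = 2
G(9) = mex{2,1,2,1} = 0
G(10) = mex{0,2,0,2,0} = 1
G(11) = mex{1,0,1,0,1} = 2
G(12) = mex{2,1,2,1,2} = 0
G(13) = mex{0,2,0,2,0} = 1
G(14) = mex{1,0,1,0,1} = 2
G(15) = mex{2,1,2,1,2} = 0
G(16) = mex{0,2,0,2,0} = 1
G(17) = mex{1,0,1,0,1} = 2
G(18) = mex{2,1,2,1,2} = 0
G(19) = mex{0,2,0,2,0} = 1
G(20) = mex{1,0,1,0,1} = 2
G(21) = mex{2,1,2,1,2} = 0
G(22) = mex{0,2,0,2,0} = 1
G(23) = mex{1,0,1,0,1} = 2
G(24) = mex{2,1,2,1,2} = 0
G(25) = mex{0,2,0,2,0} = 1
G(26) = mex{1,0,1,0,1} = 2

2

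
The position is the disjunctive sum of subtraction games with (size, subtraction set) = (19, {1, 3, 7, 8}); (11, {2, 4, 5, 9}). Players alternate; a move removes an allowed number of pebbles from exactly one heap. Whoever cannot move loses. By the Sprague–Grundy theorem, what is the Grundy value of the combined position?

Heap A, S = {1, 3, 7, 8}:
G(0) = 0
G(1) = mex{0} = 1
G(2) = mex{1} = 0
G(3) = mex{0,0} = 1
G(4) = mex{1,1} = 0
G(5) = mex{0,0} = 1
G(6) = mex{1,1} = 0
G(7) = mex{0,0,0} = 1
G(8) = mex{1,1,1,0} = 2
G(9) = mex{2,0,0,1} = 3
G(10) = mex{3,1,1,0} = 2
G(11) = mex{2,2,0,1} = 3
G(12) = mex{3,3,1,0} = 2
G(13) = mex{2,2,0,1} = 3
G(14) = mex{3,3,1,0} = 2
G(15) = mex{2,2,2,1} = 0
G(16) = mex{0,3,3,2} = 1
G(17) = mex{1,2,2,3} = 0
G(18) = mex{0,0,3,2} = 1
G(19) = mex{1,1,2,3} = 0
G_A(19) = 0.
Heap B, S = {2, 4, 5, 9}:
G(0) = 0
G(1) = mex{} = 0
G(2) = mex{0} = 1
G(3) = mex{0} = 1
G(4) = mex{1,0} = 2
G(5) = mex{1,0,0} = 2
G(6) = mex{2,1,0} = 3
G(7) = mex{2,1,1} = 0
G(8) = mex{3,2,1} = 0
G(9) = mex{0,2,2,0} = 1
G(10) = mex{0,3,2,0} = 1
G(11) = mex{1,0,3,1} = 2
G_B(11) = 2.
Combined Grundy value = 0 ⊕ 2 = 2.

2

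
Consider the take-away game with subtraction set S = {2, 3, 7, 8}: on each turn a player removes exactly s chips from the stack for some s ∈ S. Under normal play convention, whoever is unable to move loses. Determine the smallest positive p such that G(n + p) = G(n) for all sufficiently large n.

G(0) = 0
G(1) = mex{} = 0
G(2) = mex{0} = 1
G(3) = mex{0,0} = 1
G(4) = mex{1,0} = 2
G(5) = mex{1,1} = 0
G(6) = mex{2,1} = 0
G(7) = mex{0,2,0} = 1
G(8) = mex{0,0,0,0} = 1
G(9) = mex{1,0,1,0} = 2
G(10) = mex{1,1,1,1} = 0
G(11) = mex{2,1,2,1} = 0
G(12) = mex{0,2,0,2} = 1
G(13) = mex{0,0,0,0} = 1
G(14) = mex{1,0,1,0} = 2
G(n+5) = G(n) holds for n = 0,…,7 (a full window of length max(S) = 8), so the sequence is purely periodic with period 5.

5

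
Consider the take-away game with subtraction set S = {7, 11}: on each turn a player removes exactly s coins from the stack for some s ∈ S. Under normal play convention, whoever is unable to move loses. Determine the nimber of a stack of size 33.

n :  0  1  2  3  4  5  6  7  8  9 10 11 12 13 14 15 16 17 18 19 20 21 22 23 24 25 26 27 28 29 30 31 32 33
G :  0  0  0  0  0  0  0  1  1  1  1  1  1  1  2  2  2  2  0  0  0  0  0  0  0  1  1  1  1  1  1  1  2  2

2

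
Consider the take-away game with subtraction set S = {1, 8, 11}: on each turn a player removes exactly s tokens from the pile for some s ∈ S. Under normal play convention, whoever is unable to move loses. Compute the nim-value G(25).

0

G(0) = 0
G(1) = mex{0} = 1
G(2) = mex{1} = 0
G(3) = mex{0} = 1
G(4) = mex{1} = 0
G(5) = mex{0} = 1
G(6) = mex{1} = 0
G(7) = mex{0} = 1
G(8) = mex{1,0} = 2
G(9) = mex{2,1} = 0
G(10) = mex{0,0} = 1
G(11) = mex{1,1,0} = 2
G(12) = mex{2,0,1} = 3
G(13) = mex{3,1,0} = 2
G(14) = mex{2,0,1} = 3
G(15) = mex{3,1,0} = 2
G(16) = mex{2,2,1} = 0
G(17) = mex{0,0,0} = 1
G(18) = mex{1,1,1} = 0
G(19) = mex{0,2,2} = 1
G(20) = mex{1,3,0} = 2
G(21) = mex{2,2,1} = 0
G(22) = mex{0,3,2} = 1
G(23) = mex{1,2,3} = 0
G(24) = mex{0,0,2} = 1
G(25) = mex{1,1,3} = 0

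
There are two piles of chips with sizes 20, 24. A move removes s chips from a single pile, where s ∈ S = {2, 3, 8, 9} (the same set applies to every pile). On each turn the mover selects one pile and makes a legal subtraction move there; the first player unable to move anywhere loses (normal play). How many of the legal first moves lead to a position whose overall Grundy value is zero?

3

All piles use S = {2, 3, 8, 9}:
n :  0  1  2  3  4  5  6  7  8  9 10 11 12 13 14 15 16 17 18 19 20 21 22 23 24
G :  0  0  1  1  2  0  0  1  1  2  2  0  0  1  1  2  0  0  1  1  2  2  0  0  1
Pile A: G(20) = 2.
Pile B: G(24) = 1.
Combined Grundy value = 2 ⊕ 1 = 3.
A winning move leaves total XOR = 0, i.e. changes one component's Grundy value g to g ⊕ X where X is the current total.
Pile A: need g' = 2⊕3 = 1. Options: 20−2→G=1, 20−3→G=0, 20−8→G=0, 20−9→G=0. Hits: 1.
Pile B: need g' = 1⊕3 = 2. Options: 24−2→G=0, 24−3→G=2, 24−8→G=0, 24−9→G=2. Hits: 2.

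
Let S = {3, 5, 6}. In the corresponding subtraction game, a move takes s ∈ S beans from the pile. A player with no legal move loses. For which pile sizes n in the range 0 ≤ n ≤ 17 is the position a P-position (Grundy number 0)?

0, 1, 2, 9, 10, 11

n :  0  1  2  3  4  5  6  7  8  9 10 11 12 13 14 15 16 17
G :  0  0  0  1  1  1  2  2  2  0  0  0  1  1  1  2  2  2
P-positions are exactly the n with G(n) = 0.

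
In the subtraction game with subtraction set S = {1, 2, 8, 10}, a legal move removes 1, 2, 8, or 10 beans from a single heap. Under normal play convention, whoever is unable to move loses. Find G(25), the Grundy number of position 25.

1

n :  0  1  2  3  4  5  6  7  8  9 10 11 12 13 14 15 16 17 18 19 20 21 22 23 24 25
G :  0  1  2  0  1  2  0  1  2  0  1  2  0  1  2  0  1  2  0  1  2  0  1  2  0  1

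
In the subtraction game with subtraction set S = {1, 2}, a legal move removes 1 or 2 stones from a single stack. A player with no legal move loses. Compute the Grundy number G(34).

1

n :  0  1  2  3  4  5  6  7  8  9 10 11 12 13 14 15 16 17 18 19 20 21 22 23 24 25 26 27 28 29 30 31 32 33 34
G :  0  1  2  0  1  2  0  1  2  0  1  2  0  1  2  0  1  2  0  1  2  0  1  2  0  1  2  0  1  2  0  1  2  0  1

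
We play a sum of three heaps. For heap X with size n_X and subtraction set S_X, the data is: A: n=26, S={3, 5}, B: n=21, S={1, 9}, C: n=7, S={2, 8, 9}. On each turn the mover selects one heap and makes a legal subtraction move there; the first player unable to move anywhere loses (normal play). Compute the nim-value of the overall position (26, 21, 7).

Heap A, S = {3, 5}:
G(0) = 0
G(1) = mex{} = 0
G(2) = mex{} = 0
G(3) = mex{0} = 1
G(4) = mex{0} = 1
G(5) = mex{0,0} = 1
G(6) = mex{1,0} = 2
G(7) = mex{1,0} = 2
G(8) = mex{1,1} = 0
G(9) = mex{2,1} = 0
G(10) = mex{2,1} = 0
G(11) = mex{0,2} = 1
G(12) = mex{0,2} = 1
G(13) = mex{0,0} = 1
G(14) = mex{1,0} = 2
G(15) = mex{1,0} = 2
G(16) = mex{1,1} = 0
G(17) = mex{2,1} = 0
G(18) = mex{2,1} = 0
G(19) = mex{0,2} = 1
G(20) = mex{0,2} = 1
G(21) = mex{0,0} = 1
G(22) = mex{1,0} = 2
G(23) = mex{1,0} = 2
G(24) = mex{1,1} = 0
G(25) = mex{2,1} = 0
G(26) = mex{2,1} = 0
G_A(26) = 0.
Heap B, S = {1, 9}:
n :  0  1  2  3  4  5  6  7  8  9 10 11 12 13 14 15 16 17 18 19 20 21
G :  0  1  0  1  0  1  0  1  0  1  0  1  0  1  0  1  0  1  0  1  0  1
G_B(21) = 1.
Heap C, S = {2, 8, 9}:
n : 0 1 2 3 4 5 6 7
G : 0 0 1 1 0 0 1 1
G_C(7) = 1.
Combined Grundy value = 0 ⊕ 1 ⊕ 1 = 0.

0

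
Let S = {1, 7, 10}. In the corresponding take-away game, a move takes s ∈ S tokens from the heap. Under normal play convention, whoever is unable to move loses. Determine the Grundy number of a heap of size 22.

n :  0  1  2  3  4  5  6  7  8  9 10 11 12 13 14 15 16 17 18 19 20 21 22
G :  0  1  0  1  0  1  0  1  0  1  2  3  2  3  2  3  2  0  1  0  1  0  1

1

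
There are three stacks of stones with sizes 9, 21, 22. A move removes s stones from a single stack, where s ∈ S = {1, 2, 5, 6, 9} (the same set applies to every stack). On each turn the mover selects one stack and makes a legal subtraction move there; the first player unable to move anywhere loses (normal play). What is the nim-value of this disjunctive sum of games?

3

All stacks use S = {1, 2, 5, 6, 9}:
n :  0  1  2  3  4  5  6  7  8  9 10 11 12 13 14 15 16 17 18 19 20 21 22
G :  0  1  2  0  1  2  3  0  1  2  0  1  2  3  0  1  2  0  1  2  3  0  1
Stack A: G(9) = 2.
Stack B: G(21) = 0.
Stack C: G(22) = 1.
Combined Grundy value = 2 ⊕ 0 ⊕ 1 = 3.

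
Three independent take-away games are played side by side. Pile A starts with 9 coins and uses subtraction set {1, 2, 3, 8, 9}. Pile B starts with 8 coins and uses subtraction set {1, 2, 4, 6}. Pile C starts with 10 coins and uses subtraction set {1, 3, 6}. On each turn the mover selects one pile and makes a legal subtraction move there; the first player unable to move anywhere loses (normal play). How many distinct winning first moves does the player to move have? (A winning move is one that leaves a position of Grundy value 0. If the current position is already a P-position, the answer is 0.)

2

Pile A, S = {1, 2, 3, 8, 9}:
n : 0 1 2 3 4 5 6 7 8 9
G : 0 1 2 3 0 1 2 3 4 5
G_A(9) = 5.
Pile B, S = {1, 2, 4, 6}:
n : 0 1 2 3 4 5 6 7 8
G : 0 1 2 0 1 2 3 4 0
G_B(8) = 0.
Pile C, S = {1, 3, 6}:
G(0) = 0
G(1) = mex{0} = 1
G(2) = mex{1} = 0
G(3) = mex{0,0} = 1
G(4) = mex{1,1} = 0
G(5) = mex{0,0} = 1
G(6) = mex{1,1,0} = 2
G(7) = mex{2,0,1} = 3
G(8) = mex{3,1,0} = 2
G(9) = mex{2,2,1} = 0
G(10) = mex{0,3,0} = 1
G_C(10) = 1.
Combined Grundy value = 5 ⊕ 0 ⊕ 1 = 4.
A winning move leaves total XOR = 0, i.e. changes one component's Grundy value g to g ⊕ X where X is the current total.
Pile A: need g' = 5⊕4 = 1. Options: 9−1→G=4, 9−2→G=3, 9−3→G=2, 9−8→G=1, 9−9→G=0. Hits: 1.
Pile B: need g' = 0⊕4 = 4. Options: 8−1→G=4, 8−2→G=3, 8−4→G=1, 8−6→G=2. Hits: 1.
Pile C: need g' = 1⊕4 = 5. Options: 10−1→G=0, 10−3→G=3, 10−6→G=0. Hits: 0.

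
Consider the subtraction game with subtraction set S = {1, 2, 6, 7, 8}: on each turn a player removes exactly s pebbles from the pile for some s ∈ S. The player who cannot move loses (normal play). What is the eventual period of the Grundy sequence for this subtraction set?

n :  0  1  2  3  4  5  6  7  8  9 10 11 12 13 14 15 16 17 18 19 20 21 22 23 24 25
G :  0  1  2  0  1  2  3  4  5  3  4  5  0  1  2  0  1  2  3  4  5  3  4  5  0  1
G(n+12) = G(n) holds for n = 0,…,7 (a full window of length max(S) = 8), so the sequence is purely periodic with period 12.

12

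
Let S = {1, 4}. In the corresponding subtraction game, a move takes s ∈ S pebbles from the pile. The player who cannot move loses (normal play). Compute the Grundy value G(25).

n :  0  1  2  3  4  5  6  7  8  9 10 11 12 13 14 15 16 17 18 19 20 21 22 23 24 25
G :  0  1  0  1  2  0  1  0  1  2  0  1  0  1  2  0  1  0  1  2  0  1  0  1  2  0

0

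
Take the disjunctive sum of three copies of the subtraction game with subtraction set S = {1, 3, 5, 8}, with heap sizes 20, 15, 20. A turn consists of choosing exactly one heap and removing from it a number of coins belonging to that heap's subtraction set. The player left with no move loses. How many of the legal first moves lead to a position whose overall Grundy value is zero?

All heaps use S = {1, 3, 5, 8}:
G(0) = 0
G(1) = mex{0} = 1
G(2) = mex{1} = 0
G(3) = mex{0,0} = 1
G(4) = mex{1,1} = 0
G(5) = mex{0,0,0} = 1
G(6) = mex{1,1,1} = 0
G(7) = mex{0,0,0} = 1
G(8) = mex{1,1,1,0} = 2
G(9) = mex{2,0,0,1} = 3
G(10) = mex{3,1,1,0} = 2
G(11) = mex{2,2,0,1} = 3
G(12) = mex{3,3,1,0} = 2
G(13) = mex{2,2,2,1} = 0
G(14) = mex{0,3,3,0} = 1
G(15) = mex{1,2,2,1} = 0
G(16) = mex{0,0,3,2} = 1
G(17) = mex{1,1,2,3} = 0
G(18) = mex{0,0,0,2} = 1
G(19) = mex{1,1,1,3} = 0
G(20) = mex{0,0,0,2} = 1
Heap A: G(20) = 1.
Heap B: G(15) = 0.
Heap C: G(20) = 1.
Combined Grundy value = 1 ⊕ 0 ⊕ 1 = 0.
A winning move leaves total XOR = 0, i.e. changes one component's Grundy value g to g ⊕ X where X is the current total.
Heap A: target g' = 1⊕0 = 1, but every legal move changes the Grundy value (mex property), so 0 moves.
Heap B: target g' = 0⊕0 = 0, but every legal move changes the Grundy value (mex property), so 0 moves.
Heap C: target g' = 1⊕0 = 1, but every legal move changes the Grundy value (mex property), so 0 moves.

0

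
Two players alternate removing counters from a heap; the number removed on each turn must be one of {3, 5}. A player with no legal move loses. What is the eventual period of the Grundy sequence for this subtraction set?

G(0) = 0
G(1) = mex{} = 0
G(2) = mex{} = 0
G(3) = mex{0} = 1
G(4) = mex{0} = 1
G(5) = mex{0,0} = 1
G(6) = mex{1,0} = 2
G(7) = mex{1,0} = 2
G(8) = mex{1,1} = 0
G(9) = mex{2,1} = 0
G(10) = mex{2,1} = 0
G(11) = mex{0,2} = 1
G(12) = mex{0,2} = 1
G(13) = mex{0,0} = 1
G(14) = mex{1,0} = 2
G(15) = mex{1,0} = 2
G(16) = mex{1,1} = 0
G(17) = mex{2,1} = 0
G(n+8) = G(n) holds for n = 0,…,4 (a full window of length max(S) = 5), so the sequence is purely periodic with period 8.

8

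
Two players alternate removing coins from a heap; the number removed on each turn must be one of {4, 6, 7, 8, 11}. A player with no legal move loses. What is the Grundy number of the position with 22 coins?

G(0) = 0
G(1) = mex{} = 0
G(2) = mex{} = 0
G(3) = mex{} = 0
G(4) = mex{0} = 1
G(5) = mex{0} = 1
G(6) = mex{0,0} = 1
G(7) = mex{0,0,0} = 1
G(8) = mex{1,0,0,0} = 2
G(9) = mex{1,0,0,0} = 2
G(10) = mex{1,1,0,0} = 2
G(11) = mex{1,1,1,0,0} = 2
G(12) = mex{2,1,1,1,0} = 3
G(13) = mex{2,1,1,1,0} = 3
G(14) = mex{2,2,1,1,0} = 3
G(15) = mex{2,2,2,1,1} = 0
G(16) = mex{3,2,2,2,1} = 0
G(17) = mex{3,2,2,2,1} = 0
G(18) = mex{3,3,2,2,1} = 0
G(19) = mex{0,3,3,2,2} = 1
G(20) = mex{0,3,3,3,2} = 1
G(21) = mex{0,0,3,3,2} = 1
G(22) = mex{0,0,0,3,2} = 1

1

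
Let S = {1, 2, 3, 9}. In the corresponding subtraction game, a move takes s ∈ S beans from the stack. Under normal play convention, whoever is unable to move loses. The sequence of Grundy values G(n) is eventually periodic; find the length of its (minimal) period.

4

G(0) = 0
G(1) = mex{0} = 1
G(2) = mex{1,0} = 2
G(3) = mex{2,1,0} = 3
G(4) = mex{3,2,1} = 0
G(5) = mex{0,3,2} = 1
G(6) = mex{1,0,3} = 2
G(7) = mex{2,1,0} = 3
G(8) = mex{3,2,1} = 0
G(9) = mex{0,3,2,0} = 1
G(10) = mex{1,0,3,1} = 2
G(11) = mex{2,1,0,2} = 3
G(12) = mex{3,2,1,3} = 0
G(13) = mex{0,3,2,0} = 1
G(14) = mex{1,0,3,1} = 2
G(n+4) = G(n) holds for n = 0,…,8 (a full window of length max(S) = 9), so the sequence is purely periodic with period 4.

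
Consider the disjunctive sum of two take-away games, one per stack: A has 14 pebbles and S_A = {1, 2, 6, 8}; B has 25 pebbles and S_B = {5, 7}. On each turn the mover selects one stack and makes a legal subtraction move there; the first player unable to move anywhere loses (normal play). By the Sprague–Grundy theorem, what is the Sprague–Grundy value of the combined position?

0

Stack A, S = {1, 2, 6, 8}:
n :  0  1  2  3  4  5  6  7  8  9 10 11 12 13 14
G :  0  1  2  0  1  2  3  0  1  2  0  1  2  3  0
G_A(14) = 0.
Stack B, S = {5, 7}:
n :  0  1  2  3  4  5  6  7  8  9 10 11 12 13 14 15 16 17 18 19 20 21 22 23 24 25
G :  0  0  0  0  0  1  1  1  1  1  2  2  0  0  0  0  0  1  1  1  1  1  2  2  0  0
G_B(25) = 0.
Combined Grundy value = 0 ⊕ 0 = 0.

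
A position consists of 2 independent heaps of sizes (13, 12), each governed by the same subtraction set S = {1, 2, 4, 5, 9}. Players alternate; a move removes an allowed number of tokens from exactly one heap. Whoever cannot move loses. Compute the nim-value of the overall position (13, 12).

3

All heaps use S = {1, 2, 4, 5, 9}:
G(0) = 0
G(1) = mex{0} = 1
G(2) = mex{1,0} = 2
G(3) = mex{2,1} = 0
G(4) = mex{0,2,0} = 1
G(5) = mex{1,0,1,0} = 2
G(6) = mex{2,1,2,1} = 0
G(7) = mex{0,2,0,2} = 1
G(8) = mex{1,0,1,0} = 2
G(9) = mex{2,1,2,1,0} = 3
G(10) = mex{3,2,0,2,1} = 4
G(11) = mex{4,3,1,0,2} = 5
G(12) = mex{5,4,2,1,0} = 3
G(13) = mex{3,5,3,2,1} = 0
Heap A: G(13) = 0.
Heap B: G(12) = 3.
Combined Grundy value = 0 ⊕ 3 = 3.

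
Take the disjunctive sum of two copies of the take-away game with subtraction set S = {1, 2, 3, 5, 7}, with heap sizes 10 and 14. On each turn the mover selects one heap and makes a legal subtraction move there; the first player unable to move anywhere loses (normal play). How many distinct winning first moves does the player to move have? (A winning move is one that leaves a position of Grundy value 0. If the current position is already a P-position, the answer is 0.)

All heaps use S = {1, 2, 3, 5, 7}:
G(0) = 0
G(1) = mex{0} = 1
G(2) = mex{1,0} = 2
G(3) = mex{2,1,0} = 3
G(4) = mex{3,2,1} = 0
G(5) = mex{0,3,2,0} = 1
G(6) = mex{1,0,3,1} = 2
G(7) = mex{2,1,0,2,0} = 3
G(8) = mex{3,2,1,3,1} = 0
G(9) = mex{0,3,2,0,2} = 1
G(10) = mex{1,0,3,1,3} = 2
G(11) = mex{2,1,0,2,0} = 3
G(12) = mex{3,2,1,3,1} = 0
G(13) = mex{0,3,2,0,2} = 1
G(14) = mex{1,0,3,1,3} = 2
Heap A: G(10) = 2.
Heap B: G(14) = 2.
Combined Grundy value = 2 ⊕ 2 = 0.
A winning move leaves total XOR = 0, i.e. changes one component's Grundy value g to g ⊕ X where X is the current total.
Heap A: target g' = 2⊕0 = 2, but every legal move changes the Grundy value (mex property), so 0 moves.
Heap B: target g' = 2⊕0 = 2, but every legal move changes the Grundy value (mex property), so 0 moves.

0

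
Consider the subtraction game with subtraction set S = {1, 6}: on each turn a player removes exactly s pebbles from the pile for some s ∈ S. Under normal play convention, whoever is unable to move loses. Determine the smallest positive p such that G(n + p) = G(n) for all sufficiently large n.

G(0) = 0
G(1) = mex{0} = 1
G(2) = mex{1} = 0
G(3) = mex{0} = 1
G(4) = mex{1} = 0
G(5) = mex{0} = 1
G(6) = mex{1,0} = 2
G(7) = mex{2,1} = 0
G(8) = mex{0,0} = 1
G(9) = mex{1,1} = 0
G(10) = mex{0,0} = 1
G(11) = mex{1,1} = 0
G(12) = mex{0,2} = 1
G(13) = mex{1,0} = 2
G(14) = mex{2,1} = 0
G(15) = mex{0,0} = 1
G(n+7) = G(n) holds for n = 0,…,5 (a full window of length max(S) = 6), so the sequence is purely periodic with period 7.

7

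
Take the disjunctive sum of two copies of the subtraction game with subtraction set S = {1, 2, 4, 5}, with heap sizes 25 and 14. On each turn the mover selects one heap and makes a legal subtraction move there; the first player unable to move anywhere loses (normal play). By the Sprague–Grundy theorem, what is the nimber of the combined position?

3

All heaps use S = {1, 2, 4, 5}:
G(0) = 0
G(1) = mex{0} = 1
G(2) = mex{1,0} = 2
G(3) = mex{2,1} = 0
G(4) = mex{0,2,0} = 1
G(5) = mex{1,0,1,0} = 2
G(6) = mex{2,1,2,1} = 0
G(7) = mex{0,2,0,2} = 1
G(8) = mex{1,0,1,0} = 2
G(9) = mex{2,1,2,1} = 0
G(10) = mex{0,2,0,2} = 1
G(11) = mex{1,0,1,0} = 2
G(12) = mex{2,1,2,1} = 0
G(13) = mex{0,2,0,2} = 1
G(14) = mex{1,0,1,0} = 2
G(15) = mex{2,1,2,1} = 0
G(16) = mex{0,2,0,2} = 1
G(17) = mex{1,0,1,0} = 2
G(18) = mex{2,1,2,1} = 0
G(19) = mex{0,2,0,2} = 1
G(20) = mex{1,0,1,0} = 2
G(21) = mex{2,1,2,1} = 0
G(22) = mex{0,2,0,2} = 1
G(23) = mex{1,0,1,0} = 2
G(24) = mex{2,1,2,1} = 0
G(25) = mex{0,2,0,2} = 1
Heap A: G(25) = 1.
Heap B: G(14) = 2.
Combined Grundy value = 1 ⊕ 2 = 3.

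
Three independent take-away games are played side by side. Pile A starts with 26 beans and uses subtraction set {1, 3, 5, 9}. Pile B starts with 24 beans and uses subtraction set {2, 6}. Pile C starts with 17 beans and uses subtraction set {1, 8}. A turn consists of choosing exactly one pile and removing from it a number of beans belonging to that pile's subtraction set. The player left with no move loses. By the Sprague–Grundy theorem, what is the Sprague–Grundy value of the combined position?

2

Pile A, S = {1, 3, 5, 9}:
G(0) = 0
G(1) = mex{0} = 1
G(2) = mex{1} = 0
G(3) = mex{0,0} = 1
G(4) = mex{1,1} = 0
G(5) = mex{0,0,0} = 1
G(6) = mex{1,1,1} = 0
G(7) = mex{0,0,0} = 1
G(8) = mex{1,1,1} = 0
G(9) = mex{0,0,0,0} = 1
G(10) = mex{1,1,1,1} = 0
G(11) = mex{0,0,0,0} = 1
G(12) = mex{1,1,1,1} = 0
G(13) = mex{0,0,0,0} = 1
G(14) = mex{1,1,1,1} = 0
G(15) = mex{0,0,0,0} = 1
G(16) = mex{1,1,1,1} = 0
G(17) = mex{0,0,0,0} = 1
G(18) = mex{1,1,1,1} = 0
G(19) = mex{0,0,0,0} = 1
G(20) = mex{1,1,1,1} = 0
G(21) = mex{0,0,0,0} = 1
G(22) = mex{1,1,1,1} = 0
G(23) = mex{0,0,0,0} = 1
G(24) = mex{1,1,1,1} = 0
G(25) = mex{0,0,0,0} = 1
G(26) = mex{1,1,1,1} = 0
G_A(26) = 0.
Pile B, S = {2, 6}:
n :  0  1  2  3  4  5  6  7  8  9 10 11 12 13 14 15 16 17 18 19 20 21 22 23 24
G :  0  0  1  1  0  0  1  1  0  0  1  1  0  0  1  1  0  0  1  1  0  0  1  1  0
G_B(24) = 0.
Pile C, S = {1, 8}:
n :  0  1  2  3  4  5  6  7  8  9 10 11 12 13 14 15 16 17
G :  0  1  0  1  0  1  0  1  2  0  1  0  1  0  1  0  1  2
G_C(17) = 2.
Combined Grundy value = 0 ⊕ 0 ⊕ 2 = 2.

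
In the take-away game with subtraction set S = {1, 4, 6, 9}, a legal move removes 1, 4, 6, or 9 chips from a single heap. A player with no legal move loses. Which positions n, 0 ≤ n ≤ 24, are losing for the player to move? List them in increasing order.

0, 2, 5, 7, 10, 12, 15, 17, 20, 22

n :  0  1  2  3  4  5  6  7  8  9 10 11 12 13 14 15 16 17 18 19 20 21 22 23 24
G :  0  1  0  1  2  0  1  0  1  2  0  1  0  1  2  0  1  0  1  2  0  1  0  1  2
P-positions are exactly the n with G(n) = 0.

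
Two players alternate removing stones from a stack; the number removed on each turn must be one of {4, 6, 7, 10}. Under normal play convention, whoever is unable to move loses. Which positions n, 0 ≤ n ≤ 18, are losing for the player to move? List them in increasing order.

0, 1, 2, 3, 14, 15, 16, 17

G(0) = 0
G(1) = mex{} = 0
G(2) = mex{} = 0
G(3) = mex{} = 0
G(4) = mex{0} = 1
G(5) = mex{0} = 1
G(6) = mex{0,0} = 1
G(7) = mex{0,0,0} = 1
G(8) = mex{1,0,0} = 2
G(9) = mex{1,0,0} = 2
G(10) = mex{1,1,0,0} = 2
G(11) = mex{1,1,1,0} = 2
G(12) = mex{2,1,1,0} = 3
G(13) = mex{2,1,1,0} = 3
G(14) = mex{2,2,1,1} = 0
G(15) = mex{2,2,2,1} = 0
G(16) = mex{3,2,2,1} = 0
G(17) = mex{3,2,2,1} = 0
G(18) = mex{0,3,2,2} = 1
P-positions are exactly the n with G(n) = 0.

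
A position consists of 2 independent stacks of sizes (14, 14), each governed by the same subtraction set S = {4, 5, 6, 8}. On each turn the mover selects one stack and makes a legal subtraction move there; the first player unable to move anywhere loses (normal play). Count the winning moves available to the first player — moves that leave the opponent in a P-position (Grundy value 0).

All stacks use S = {4, 5, 6, 8}:
n :  0  1  2  3  4  5  6  7  8  9 10 11 12 13 14
G :  0  0  0  0  1  1  1  1  2  2  2  2  0  0  0
Stack A: G(14) = 0.
Stack B: G(14) = 0.
Combined Grundy value = 0 ⊕ 0 = 0.
A winning move leaves total XOR = 0, i.e. changes one component's Grundy value g to g ⊕ X where X is the current total.
Stack A: target g' = 0⊕0 = 0, but every legal move changes the Grundy value (mex property), so 0 moves.
Stack B: target g' = 0⊕0 = 0, but every legal move changes the Grundy value (mex property), so 0 moves.

0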